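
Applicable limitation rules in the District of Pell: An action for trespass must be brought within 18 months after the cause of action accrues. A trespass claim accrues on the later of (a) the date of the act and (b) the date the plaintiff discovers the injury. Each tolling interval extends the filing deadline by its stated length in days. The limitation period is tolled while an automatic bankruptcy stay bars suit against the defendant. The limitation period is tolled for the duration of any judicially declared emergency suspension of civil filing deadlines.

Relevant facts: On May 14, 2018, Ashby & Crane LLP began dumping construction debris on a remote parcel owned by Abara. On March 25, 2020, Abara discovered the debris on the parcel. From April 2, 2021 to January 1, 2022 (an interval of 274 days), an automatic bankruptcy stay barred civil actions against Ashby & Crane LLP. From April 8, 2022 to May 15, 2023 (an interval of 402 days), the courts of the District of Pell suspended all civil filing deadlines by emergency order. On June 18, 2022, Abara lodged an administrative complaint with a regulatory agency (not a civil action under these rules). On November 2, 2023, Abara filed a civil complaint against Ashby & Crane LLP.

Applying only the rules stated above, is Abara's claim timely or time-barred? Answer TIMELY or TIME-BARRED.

Taking the later of the act (May 14, 2018) and discovery (March 25, 2020), the claim accrued on March 25, 2020.
18 months from March 25, 2020 is September 25, 2021.
The automatic bankruptcy stay from April 2, 2021 to January 1, 2022 tolled the period for 274 days, extending the deadline to June 26, 2022.
The emergency suspension of filing deadlines from April 8, 2022 to May 15, 2023 tolled the period for 402 days, extending the deadline to August 2, 2023.
Nothing else in the chronology tolls or restarts the period.
Abara filed on November 2, 2023, after the August 2, 2023 deadline, so the action is time-barred.

TIME-BARRED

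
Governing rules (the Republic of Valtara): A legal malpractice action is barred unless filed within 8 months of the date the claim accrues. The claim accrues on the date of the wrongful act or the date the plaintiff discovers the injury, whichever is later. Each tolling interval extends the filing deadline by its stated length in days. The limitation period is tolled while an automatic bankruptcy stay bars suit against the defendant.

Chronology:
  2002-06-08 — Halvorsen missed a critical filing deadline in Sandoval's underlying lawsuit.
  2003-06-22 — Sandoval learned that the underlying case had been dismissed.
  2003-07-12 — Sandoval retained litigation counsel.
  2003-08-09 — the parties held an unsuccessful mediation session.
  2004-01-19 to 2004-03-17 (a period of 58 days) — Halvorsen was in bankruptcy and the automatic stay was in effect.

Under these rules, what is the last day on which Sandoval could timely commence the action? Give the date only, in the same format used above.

2004-04-20

The claim accrued on 2003-06-22 — the later of the 2002-06-08 act and the 2003-06-22 discovery.
The untolled deadline — 8 months after 2003-06-22 — is 2004-02-22.
Because the automatic bankruptcy stay ran from 2004-01-19 to 2004-03-17, the deadline is extended by 58 days to 2004-04-20.
Nothing else in the chronology tolls or restarts the period.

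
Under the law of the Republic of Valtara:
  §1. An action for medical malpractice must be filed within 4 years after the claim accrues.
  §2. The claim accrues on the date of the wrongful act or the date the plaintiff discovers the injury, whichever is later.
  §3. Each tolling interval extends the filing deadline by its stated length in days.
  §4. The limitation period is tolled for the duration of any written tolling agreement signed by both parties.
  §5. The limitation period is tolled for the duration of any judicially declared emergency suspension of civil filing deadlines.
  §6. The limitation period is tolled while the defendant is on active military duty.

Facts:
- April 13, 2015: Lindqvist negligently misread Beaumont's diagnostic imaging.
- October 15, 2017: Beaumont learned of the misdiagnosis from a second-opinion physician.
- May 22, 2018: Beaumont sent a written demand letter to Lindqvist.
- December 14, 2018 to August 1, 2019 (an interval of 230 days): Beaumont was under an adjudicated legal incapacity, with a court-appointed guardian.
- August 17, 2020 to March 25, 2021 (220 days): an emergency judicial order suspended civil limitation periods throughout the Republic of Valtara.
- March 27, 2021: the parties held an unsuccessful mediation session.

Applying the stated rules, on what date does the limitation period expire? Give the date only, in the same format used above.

May 23, 2022

Taking the later of the act (April 13, 2015) and discovery (October 15, 2017), the claim accrued on October 15, 2017.
4 years from October 15, 2017 is October 15, 2021.
The period was tolled for 220 days by the emergency suspension of filing deadlines (August 17, 2020 to March 25, 2021), pushing the deadline to May 23, 2022.
The plaintiff's legal incapacity from December 14, 2018 to August 1, 2019 does not toll the period, because no stated rule makes the plaintiff's incapacity a tolling event.
The other events in the timeline have no effect on the limitation period under the stated rules.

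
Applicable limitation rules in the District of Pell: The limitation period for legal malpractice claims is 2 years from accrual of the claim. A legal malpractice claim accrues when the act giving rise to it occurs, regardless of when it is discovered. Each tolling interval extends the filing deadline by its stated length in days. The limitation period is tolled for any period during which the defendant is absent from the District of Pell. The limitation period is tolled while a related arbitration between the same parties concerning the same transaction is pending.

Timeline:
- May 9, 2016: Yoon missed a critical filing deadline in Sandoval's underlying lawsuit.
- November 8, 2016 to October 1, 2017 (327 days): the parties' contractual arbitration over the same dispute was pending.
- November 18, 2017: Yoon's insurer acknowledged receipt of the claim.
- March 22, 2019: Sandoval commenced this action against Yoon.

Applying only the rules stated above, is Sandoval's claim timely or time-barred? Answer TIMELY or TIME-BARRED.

TIMELY

The claim accrued on May 9, 2016, the date of the act.
2 years from May 9, 2016 is May 9, 2018.
Because the pending related arbitration ran from November 8, 2016 to October 1, 2017, the deadline is extended by 327 days to April 1, 2019.
None of the other events listed affects the running of the period under the stated rules.
Sandoval filed on March 22, 2019, before the April 1, 2019 deadline, so the action is timely.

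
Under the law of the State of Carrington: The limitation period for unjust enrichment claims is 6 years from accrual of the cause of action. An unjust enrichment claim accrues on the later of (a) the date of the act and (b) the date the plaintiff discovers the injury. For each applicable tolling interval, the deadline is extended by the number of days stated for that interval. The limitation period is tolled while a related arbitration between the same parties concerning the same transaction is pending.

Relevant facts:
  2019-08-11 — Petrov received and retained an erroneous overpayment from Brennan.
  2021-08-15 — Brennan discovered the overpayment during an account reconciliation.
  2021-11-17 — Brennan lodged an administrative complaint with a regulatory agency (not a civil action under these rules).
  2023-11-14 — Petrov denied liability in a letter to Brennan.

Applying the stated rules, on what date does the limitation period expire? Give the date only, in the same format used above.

Taking the later of the act (2019-08-11) and discovery (2021-08-15), the claim accrued on 2021-08-15.
Adding the 6 years base period to 2021-08-15 gives a deadline of 2027-08-15, before any tolling.
None of the other events listed affects the running of the period under the stated rules.

2027-08-15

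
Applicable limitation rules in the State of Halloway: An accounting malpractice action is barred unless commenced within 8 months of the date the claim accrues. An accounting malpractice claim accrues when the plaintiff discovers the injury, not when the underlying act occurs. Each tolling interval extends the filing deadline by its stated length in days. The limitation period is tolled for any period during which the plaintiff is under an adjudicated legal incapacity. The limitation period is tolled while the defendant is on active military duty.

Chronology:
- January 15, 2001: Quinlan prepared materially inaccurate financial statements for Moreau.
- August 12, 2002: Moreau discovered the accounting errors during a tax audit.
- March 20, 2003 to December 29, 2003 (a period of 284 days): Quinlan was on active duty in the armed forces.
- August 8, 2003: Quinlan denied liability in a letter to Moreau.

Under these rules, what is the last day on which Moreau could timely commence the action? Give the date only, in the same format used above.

January 21, 2004

The claim did not accrue until Moreau discovered the injury on August 12, 2002; the January 15, 2001 act date does not start the clock under the stated rule.
Adding the 8 months base period to August 12, 2002 gives a deadline of April 12, 2003, before any tolling.
Because the defendant's active military service ran from March 20, 2003 to December 29, 2003, the deadline is extended by 284 days to January 21, 2004.
None of the other events listed affects the running of the period under the stated rules.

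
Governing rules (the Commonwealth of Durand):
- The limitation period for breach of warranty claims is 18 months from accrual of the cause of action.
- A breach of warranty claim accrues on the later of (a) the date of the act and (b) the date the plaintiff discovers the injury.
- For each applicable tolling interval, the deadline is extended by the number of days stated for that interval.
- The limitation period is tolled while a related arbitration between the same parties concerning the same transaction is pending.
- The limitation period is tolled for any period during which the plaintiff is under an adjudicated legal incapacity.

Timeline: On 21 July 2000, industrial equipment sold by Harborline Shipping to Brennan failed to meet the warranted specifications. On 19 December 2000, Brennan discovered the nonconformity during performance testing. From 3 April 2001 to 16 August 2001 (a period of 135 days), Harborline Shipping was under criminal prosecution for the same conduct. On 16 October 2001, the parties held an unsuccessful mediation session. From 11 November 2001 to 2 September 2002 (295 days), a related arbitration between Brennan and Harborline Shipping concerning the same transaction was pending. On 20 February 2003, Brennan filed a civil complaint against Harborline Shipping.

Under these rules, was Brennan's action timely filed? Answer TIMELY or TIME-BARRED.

TIMELY

Because discovery on 19 December 2000 post-dates the 21 July 2000 act, accrual under the later-of rule falls on 19 December 2000.
The untolled deadline — 18 months after 19 December 2000 — is 19 June 2002.
The pending related arbitration from 11 November 2001 to 2 September 2002 tolled the period for 295 days, extending the deadline to 10 April 2003.
Although a criminal prosecution ran from 3 April 2001 to 16 August 2001, the stated rules do not make that a tolling event, so it is disregarded.
None of the other events listed affects the running of the period under the stated rules.
Filing on 20 February 2003 beat the 10 April 2003 deadline — the action is timely.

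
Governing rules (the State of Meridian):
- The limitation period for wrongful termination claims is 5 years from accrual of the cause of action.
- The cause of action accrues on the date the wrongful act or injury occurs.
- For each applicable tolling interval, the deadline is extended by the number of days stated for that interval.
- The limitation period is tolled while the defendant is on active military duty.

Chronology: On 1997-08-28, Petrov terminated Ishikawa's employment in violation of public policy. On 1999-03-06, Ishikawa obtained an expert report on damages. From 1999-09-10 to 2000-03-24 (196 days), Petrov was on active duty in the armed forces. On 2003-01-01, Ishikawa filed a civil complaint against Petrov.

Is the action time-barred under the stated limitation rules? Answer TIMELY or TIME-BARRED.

TIMELY

The cause of action accrued on 1997-08-28, the date of the act.
Adding the 5 years base period to 1997-08-28 gives a deadline of 2002-08-28, before any tolling.
The defendant's active military service from 1999-09-10 to 2000-03-24 tolled the period for 196 days, extending the deadline to 2003-03-12.
None of the other events listed affects the running of the period under the stated rules.
Filing on 2003-01-01 beat the 2003-03-12 deadline — the action is timely.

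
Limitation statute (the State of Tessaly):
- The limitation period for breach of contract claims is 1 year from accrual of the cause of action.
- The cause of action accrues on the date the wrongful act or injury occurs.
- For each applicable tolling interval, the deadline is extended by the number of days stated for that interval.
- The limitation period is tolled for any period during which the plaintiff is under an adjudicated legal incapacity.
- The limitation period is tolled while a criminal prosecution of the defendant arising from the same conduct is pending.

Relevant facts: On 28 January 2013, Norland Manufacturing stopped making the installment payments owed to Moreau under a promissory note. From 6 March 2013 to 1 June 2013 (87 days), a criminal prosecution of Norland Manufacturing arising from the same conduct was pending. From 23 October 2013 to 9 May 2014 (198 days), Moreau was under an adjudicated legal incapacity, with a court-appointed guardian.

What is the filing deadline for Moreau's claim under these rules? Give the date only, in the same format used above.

The claim accrued on 28 January 2013, when the wrongful act occurred.
1 year from 28 January 2013 is 28 January 2014.
The pending criminal prosecution from 6 March 2013 to 1 June 2013 tolled the period for 87 days, extending the deadline to 25 April 2014.
Because the plaintiff's legal incapacity ran from 23 October 2013 to 9 May 2014, the deadline is extended by 198 days to 9 November 2014.

9 November 2014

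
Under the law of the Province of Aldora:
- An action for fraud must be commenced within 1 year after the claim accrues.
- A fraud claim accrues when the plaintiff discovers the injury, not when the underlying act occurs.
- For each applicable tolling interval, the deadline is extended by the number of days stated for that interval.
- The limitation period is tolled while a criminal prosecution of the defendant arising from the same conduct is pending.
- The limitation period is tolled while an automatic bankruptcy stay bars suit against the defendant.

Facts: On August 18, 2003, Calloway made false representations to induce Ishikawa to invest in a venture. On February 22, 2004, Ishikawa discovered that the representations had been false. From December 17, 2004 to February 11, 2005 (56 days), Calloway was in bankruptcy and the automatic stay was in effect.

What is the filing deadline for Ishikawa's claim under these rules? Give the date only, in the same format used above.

The claim did not accrue until Ishikawa discovered the injury on February 22, 2004; the August 18, 2003 act date does not start the clock under the stated rule.
The untolled deadline — 1 year after February 22, 2004 — is February 22, 2005.
The period was tolled for 56 days by the automatic bankruptcy stay (December 17, 2004 to February 11, 2005), pushing the deadline to April 19, 2005.

April 19, 2005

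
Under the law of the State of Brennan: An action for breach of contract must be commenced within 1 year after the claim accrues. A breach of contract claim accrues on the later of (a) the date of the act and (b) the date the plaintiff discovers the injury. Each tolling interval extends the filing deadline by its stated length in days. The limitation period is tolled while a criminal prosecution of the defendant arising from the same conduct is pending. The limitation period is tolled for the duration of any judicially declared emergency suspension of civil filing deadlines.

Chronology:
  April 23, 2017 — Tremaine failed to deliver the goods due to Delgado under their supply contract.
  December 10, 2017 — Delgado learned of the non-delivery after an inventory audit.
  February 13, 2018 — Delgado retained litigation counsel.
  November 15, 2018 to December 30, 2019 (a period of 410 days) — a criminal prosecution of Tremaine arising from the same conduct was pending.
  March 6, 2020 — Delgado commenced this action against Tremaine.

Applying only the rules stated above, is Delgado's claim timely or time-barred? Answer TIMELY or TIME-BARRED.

Because discovery on December 10, 2017 post-dates the April 23, 2017 act, accrual under the later-of rule falls on December 10, 2017.
Adding the 1 year base period to December 10, 2017 gives a deadline of December 10, 2018, before any tolling.
Because the pending criminal prosecution ran from November 15, 2018 to December 30, 2019, the deadline is extended by 410 days to January 24, 2020.
Nothing else in the chronology tolls or restarts the period.
Filing on March 6, 2020 missed the January 24, 2020 deadline — the action is time-barred.

TIME-BARRED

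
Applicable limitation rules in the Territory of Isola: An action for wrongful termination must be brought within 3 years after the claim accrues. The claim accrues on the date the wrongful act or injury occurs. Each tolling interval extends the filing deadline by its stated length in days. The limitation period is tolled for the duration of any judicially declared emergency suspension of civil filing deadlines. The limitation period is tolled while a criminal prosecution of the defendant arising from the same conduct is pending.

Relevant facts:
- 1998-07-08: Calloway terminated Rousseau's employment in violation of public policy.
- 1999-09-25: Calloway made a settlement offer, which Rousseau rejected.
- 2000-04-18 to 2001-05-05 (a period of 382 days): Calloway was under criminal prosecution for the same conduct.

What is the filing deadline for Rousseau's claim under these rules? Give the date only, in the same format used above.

2002-07-25

The limitation period began to run on 1998-07-08.
Adding the 3 years base period to 1998-07-08 gives a deadline of 2001-07-08, before any tolling.
The pending criminal prosecution from 2000-04-18 to 2001-05-05 tolled the period for 382 days, extending the deadline to 2002-07-25.
Nothing else in the chronology tolls or restarts the period.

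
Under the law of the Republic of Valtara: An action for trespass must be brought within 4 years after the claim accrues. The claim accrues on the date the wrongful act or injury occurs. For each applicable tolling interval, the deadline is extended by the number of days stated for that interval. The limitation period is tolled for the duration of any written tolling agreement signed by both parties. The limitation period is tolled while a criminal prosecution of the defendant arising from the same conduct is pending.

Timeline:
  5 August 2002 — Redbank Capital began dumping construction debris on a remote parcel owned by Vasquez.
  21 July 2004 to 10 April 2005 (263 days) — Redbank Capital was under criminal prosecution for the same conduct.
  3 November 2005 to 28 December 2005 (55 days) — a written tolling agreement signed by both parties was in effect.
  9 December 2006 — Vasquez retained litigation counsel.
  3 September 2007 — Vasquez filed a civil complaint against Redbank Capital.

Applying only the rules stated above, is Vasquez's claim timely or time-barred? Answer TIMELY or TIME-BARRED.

The claim accrued on 5 August 2002, the date of the act.
4 years from 5 August 2002 is 5 August 2006.
The period was tolled for 263 days by the pending criminal prosecution (21 July 2004 to 10 April 2005), pushing the deadline to 25 April 2007.
Because the written tolling agreement ran from 3 November 2005 to 28 December 2005, the deadline is extended by 55 days to 19 June 2007.
None of the other events listed affects the running of the period under the stated rules.
Filing on 3 September 2007 missed the 19 June 2007 deadline — the action is time-barred.

TIME-BARRED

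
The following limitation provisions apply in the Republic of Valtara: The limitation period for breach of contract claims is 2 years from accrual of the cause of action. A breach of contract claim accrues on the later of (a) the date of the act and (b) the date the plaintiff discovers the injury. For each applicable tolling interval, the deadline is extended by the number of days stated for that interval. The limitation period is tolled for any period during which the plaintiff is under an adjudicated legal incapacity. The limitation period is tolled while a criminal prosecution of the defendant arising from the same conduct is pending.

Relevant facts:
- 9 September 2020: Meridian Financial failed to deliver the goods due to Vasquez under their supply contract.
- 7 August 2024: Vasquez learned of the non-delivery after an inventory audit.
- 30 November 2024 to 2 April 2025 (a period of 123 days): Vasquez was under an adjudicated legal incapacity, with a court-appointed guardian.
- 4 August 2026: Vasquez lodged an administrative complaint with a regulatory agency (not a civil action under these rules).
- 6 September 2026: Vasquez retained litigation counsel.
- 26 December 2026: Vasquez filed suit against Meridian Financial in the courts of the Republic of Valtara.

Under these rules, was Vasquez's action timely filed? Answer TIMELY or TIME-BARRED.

The claim accrued on 7 August 2024 — the later of the 9 September 2020 act and the 7 August 2024 discovery.
Adding the 2 years base period to 7 August 2024 gives a deadline of 7 August 2026, before any tolling.
The plaintiff's legal incapacity from 30 November 2024 to 2 April 2025 tolled the period for 123 days, extending the deadline to 8 December 2026.
The other events in the timeline have no effect on the limitation period under the stated rules.
The 26 December 2026 filing falls after the 8 December 2026 deadline; the claim is time-barred.

TIME-BARRED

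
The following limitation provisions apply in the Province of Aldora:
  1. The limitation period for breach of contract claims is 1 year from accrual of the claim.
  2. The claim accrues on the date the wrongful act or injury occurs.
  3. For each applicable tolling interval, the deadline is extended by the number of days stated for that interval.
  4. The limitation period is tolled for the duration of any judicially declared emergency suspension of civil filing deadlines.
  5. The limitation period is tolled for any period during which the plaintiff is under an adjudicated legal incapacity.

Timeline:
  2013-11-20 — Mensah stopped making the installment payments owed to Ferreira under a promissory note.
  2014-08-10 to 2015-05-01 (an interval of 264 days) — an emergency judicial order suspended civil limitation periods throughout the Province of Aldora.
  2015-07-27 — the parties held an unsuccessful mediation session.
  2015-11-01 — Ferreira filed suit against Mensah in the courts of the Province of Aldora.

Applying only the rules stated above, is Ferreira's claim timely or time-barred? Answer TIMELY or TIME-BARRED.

TIME-BARRED

The limitation period began to run on 2013-11-20.
Adding the 1 year base period to 2013-11-20 gives a deadline of 2014-11-20, before any tolling.
The emergency suspension of filing deadlines from 2014-08-10 to 2015-05-01 tolled the period for 264 days, extending the deadline to 2015-08-11.
None of the other events listed affects the running of the period under the stated rules.
The 2015-11-01 filing falls after the 2015-08-11 deadline; the claim is time-barred.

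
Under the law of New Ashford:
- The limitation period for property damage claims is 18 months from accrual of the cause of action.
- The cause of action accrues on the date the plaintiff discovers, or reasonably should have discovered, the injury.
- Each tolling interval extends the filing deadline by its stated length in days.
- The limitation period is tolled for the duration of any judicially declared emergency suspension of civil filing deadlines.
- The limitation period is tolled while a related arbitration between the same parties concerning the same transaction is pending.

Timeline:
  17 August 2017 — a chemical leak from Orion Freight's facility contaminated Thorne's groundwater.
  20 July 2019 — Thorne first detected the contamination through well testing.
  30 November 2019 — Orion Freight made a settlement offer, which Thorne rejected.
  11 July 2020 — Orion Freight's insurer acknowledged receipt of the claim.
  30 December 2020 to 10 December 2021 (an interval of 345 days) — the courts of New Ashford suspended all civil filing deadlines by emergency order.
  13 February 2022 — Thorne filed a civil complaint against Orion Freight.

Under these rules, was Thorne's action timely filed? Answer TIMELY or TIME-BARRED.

Under the discovery rule, the claim accrued on 20 July 2019, when Thorne discovered the injury — not on the 17 August 2017 date of the underlying act.
Adding the 18 months base period to 20 July 2019 gives a deadline of 20 January 2021, before any tolling.
Because the emergency suspension of filing deadlines ran from 30 December 2020 to 10 December 2021, the deadline is extended by 345 days to 31 December 2021.
The other events in the timeline have no effect on the limitation period under the stated rules.
The 13 February 2022 filing falls after the 31 December 2021 deadline; the claim is time-barred.

TIME-BARRED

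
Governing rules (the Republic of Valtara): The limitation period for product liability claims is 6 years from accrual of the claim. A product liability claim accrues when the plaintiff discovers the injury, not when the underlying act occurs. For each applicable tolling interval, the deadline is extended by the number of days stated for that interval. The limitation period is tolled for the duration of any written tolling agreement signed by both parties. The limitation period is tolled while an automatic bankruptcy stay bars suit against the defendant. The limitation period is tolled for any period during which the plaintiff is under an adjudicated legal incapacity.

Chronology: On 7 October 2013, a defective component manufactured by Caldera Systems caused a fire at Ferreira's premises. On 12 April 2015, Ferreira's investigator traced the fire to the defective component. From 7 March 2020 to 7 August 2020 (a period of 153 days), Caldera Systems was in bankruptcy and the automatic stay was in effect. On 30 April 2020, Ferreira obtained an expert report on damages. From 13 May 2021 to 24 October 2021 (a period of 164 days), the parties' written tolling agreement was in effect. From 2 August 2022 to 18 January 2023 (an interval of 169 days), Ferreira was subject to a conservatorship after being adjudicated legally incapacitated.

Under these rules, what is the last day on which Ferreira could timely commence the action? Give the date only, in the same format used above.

Under the discovery rule, the claim accrued on 12 April 2015, when Ferreira discovered the injury — not on the 7 October 2013 date of the underlying act.
The untolled deadline — 6 years after 12 April 2015 — is 12 April 2021.
The period was tolled for 153 days by the automatic bankruptcy stay (7 March 2020 to 7 August 2020), pushing the deadline to 12 September 2021.
The written tolling agreement from 13 May 2021 to 24 October 2021 tolled the period for 164 days, extending the deadline to 23 February 2022.
By the time the plaintiff's legal incapacity began on 2 August 2022, the limitation period had already expired on 23 February 2022; that interval cannot revive it.
The other events in the timeline have no effect on the limitation period under the stated rules.

23 February 2022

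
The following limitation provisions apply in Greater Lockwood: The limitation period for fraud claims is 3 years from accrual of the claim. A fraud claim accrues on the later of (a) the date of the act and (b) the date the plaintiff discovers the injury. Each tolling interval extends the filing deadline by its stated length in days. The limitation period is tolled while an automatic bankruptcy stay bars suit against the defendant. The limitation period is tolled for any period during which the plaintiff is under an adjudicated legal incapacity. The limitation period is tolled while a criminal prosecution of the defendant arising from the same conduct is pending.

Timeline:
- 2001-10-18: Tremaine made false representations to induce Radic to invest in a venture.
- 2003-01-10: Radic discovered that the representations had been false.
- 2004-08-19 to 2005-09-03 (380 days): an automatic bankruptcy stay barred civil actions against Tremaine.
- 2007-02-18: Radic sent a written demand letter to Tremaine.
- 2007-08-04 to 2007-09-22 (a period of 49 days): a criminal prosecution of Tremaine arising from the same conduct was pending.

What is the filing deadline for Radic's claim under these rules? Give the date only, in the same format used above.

2007-01-25

The claim accrued on 2003-01-10 — the later of the 2001-10-18 act and the 2003-01-10 discovery.
3 years from 2003-01-10 is 2006-01-10.
The period was tolled for 380 days by the automatic bankruptcy stay (2004-08-19 to 2005-09-03), pushing the deadline to 2007-01-25.
The pending criminal prosecution from 2007-08-04 to 2007-09-22 began after the period had already run on 2007-01-25, so it has no tolling effect.
Nothing else in the chronology tolls or restarts the period.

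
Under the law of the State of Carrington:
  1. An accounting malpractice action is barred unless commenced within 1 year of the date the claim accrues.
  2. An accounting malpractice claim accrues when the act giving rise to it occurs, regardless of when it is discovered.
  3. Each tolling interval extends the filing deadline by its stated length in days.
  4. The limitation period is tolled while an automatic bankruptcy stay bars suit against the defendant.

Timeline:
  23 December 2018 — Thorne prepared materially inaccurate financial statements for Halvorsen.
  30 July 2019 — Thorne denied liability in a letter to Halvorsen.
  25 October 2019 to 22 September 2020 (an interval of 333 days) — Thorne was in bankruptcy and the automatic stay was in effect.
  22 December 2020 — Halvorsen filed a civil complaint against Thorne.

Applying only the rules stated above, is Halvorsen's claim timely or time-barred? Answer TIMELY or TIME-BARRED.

The claim accrued on 23 December 2018, when the wrongful act occurred.
1 year from 23 December 2018 is 23 December 2019.
The automatic bankruptcy stay from 25 October 2019 to 22 September 2020 tolled the period for 333 days, extending the deadline to 20 November 2020.
None of the other events listed affects the running of the period under the stated rules.
The 22 December 2020 filing falls after the 20 November 2020 deadline; the claim is time-barred.

TIME-BARRED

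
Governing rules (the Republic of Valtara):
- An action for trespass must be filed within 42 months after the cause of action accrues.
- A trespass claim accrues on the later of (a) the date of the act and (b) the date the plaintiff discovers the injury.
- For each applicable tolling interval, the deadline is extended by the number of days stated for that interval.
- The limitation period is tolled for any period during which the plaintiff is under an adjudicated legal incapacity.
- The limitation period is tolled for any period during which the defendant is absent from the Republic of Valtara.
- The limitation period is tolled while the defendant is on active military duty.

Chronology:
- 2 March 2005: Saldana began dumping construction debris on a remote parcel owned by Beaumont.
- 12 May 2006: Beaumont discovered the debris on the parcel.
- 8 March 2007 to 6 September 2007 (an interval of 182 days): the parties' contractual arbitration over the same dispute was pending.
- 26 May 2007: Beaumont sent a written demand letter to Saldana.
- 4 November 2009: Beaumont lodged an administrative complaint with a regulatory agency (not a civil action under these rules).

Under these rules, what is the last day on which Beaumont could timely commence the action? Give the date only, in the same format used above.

The claim accrued on 12 May 2006 — the later of the 2 March 2005 act and the 12 May 2006 discovery.
Adding the 42 months base period to 12 May 2006 gives a deadline of 12 November 2009, before any tolling.
The pending related arbitration from 8 March 2007 to 6 September 2007 does not toll the period, because no stated rule makes a pending arbitration a tolling event.
The other events in the timeline have no effect on the limitation period under the stated rules.

12 November 2009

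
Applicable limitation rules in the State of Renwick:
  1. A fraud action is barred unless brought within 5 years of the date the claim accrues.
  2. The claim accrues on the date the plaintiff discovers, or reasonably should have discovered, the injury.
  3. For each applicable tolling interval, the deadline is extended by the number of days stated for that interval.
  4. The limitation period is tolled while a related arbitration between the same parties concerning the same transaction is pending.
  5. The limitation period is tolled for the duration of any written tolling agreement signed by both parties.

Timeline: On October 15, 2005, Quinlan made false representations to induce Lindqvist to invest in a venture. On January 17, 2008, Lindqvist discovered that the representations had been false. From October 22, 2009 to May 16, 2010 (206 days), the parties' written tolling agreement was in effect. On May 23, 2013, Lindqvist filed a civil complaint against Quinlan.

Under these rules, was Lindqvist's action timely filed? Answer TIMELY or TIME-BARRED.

TIMELY

Accrual is tied to discovery, so the period began on January 17, 2008 rather than on October 15, 2005 when the act occurred.
The untolled deadline — 5 years after January 17, 2008 — is January 17, 2013.
The period was tolled for 206 days by the written tolling agreement (October 22, 2009 to May 16, 2010), pushing the deadline to August 11, 2013.
Lindqvist filed on May 23, 2013, before the August 11, 2013 deadline, so the action is timely.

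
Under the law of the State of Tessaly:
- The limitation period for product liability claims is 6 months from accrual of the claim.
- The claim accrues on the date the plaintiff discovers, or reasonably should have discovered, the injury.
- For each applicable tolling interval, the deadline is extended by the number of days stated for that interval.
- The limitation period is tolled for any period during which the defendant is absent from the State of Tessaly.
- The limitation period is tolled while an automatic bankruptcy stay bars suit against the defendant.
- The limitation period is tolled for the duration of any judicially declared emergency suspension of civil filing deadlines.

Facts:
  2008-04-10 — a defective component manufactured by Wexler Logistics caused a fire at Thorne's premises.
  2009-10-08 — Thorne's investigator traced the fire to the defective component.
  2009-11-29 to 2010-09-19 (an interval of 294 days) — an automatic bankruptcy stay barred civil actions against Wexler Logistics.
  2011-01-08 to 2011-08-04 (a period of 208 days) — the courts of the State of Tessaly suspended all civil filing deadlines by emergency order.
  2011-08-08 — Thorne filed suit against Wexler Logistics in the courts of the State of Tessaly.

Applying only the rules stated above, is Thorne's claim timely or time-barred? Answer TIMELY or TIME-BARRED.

Accrual is tied to discovery, so the period began on 2009-10-08 rather than on 2008-04-10 when the act occurred.
Adding the 6 months base period to 2009-10-08 gives a deadline of 2010-04-08, before any tolling.
The automatic bankruptcy stay from 2009-11-29 to 2010-09-19 tolled the period for 294 days, extending the deadline to 2011-01-27.
The emergency suspension of filing deadlines from 2011-01-08 to 2011-08-04 tolled the period for 208 days, extending the deadline to 2011-08-23.
Thorne filed on 2011-08-08, before the 2011-08-23 deadline, so the action is timely.

TIMELY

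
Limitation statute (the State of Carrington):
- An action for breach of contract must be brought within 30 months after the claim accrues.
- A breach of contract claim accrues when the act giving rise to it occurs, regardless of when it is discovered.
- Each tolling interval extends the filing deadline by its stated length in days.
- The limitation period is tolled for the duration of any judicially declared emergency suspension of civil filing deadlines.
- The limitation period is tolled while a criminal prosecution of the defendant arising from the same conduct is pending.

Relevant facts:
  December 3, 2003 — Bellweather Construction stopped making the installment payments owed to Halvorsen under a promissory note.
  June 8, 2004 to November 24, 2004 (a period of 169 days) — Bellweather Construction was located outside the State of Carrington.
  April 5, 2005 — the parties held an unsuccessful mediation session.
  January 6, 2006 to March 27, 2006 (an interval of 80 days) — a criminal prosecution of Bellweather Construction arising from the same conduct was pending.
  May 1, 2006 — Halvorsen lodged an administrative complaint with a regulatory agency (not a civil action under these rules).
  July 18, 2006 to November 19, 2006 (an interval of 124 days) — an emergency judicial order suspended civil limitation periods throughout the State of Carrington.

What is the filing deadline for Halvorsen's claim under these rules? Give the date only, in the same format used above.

December 24, 2006

The claim accrued on December 3, 2003, when the wrongful act occurred.
30 months from December 3, 2003 is June 3, 2006.
The pending criminal prosecution from January 6, 2006 to March 27, 2006 tolled the period for 80 days, extending the deadline to August 22, 2006.
Because the emergency suspension of filing deadlines ran from July 18, 2006 to November 19, 2006, the deadline is extended by 124 days to December 24, 2006.
No stated provision tolls the period for the defendant's absence, so the interval from June 8, 2004 to November 24, 2004 has no effect on the deadline.
Nothing else in the chronology tolls or restarts the period.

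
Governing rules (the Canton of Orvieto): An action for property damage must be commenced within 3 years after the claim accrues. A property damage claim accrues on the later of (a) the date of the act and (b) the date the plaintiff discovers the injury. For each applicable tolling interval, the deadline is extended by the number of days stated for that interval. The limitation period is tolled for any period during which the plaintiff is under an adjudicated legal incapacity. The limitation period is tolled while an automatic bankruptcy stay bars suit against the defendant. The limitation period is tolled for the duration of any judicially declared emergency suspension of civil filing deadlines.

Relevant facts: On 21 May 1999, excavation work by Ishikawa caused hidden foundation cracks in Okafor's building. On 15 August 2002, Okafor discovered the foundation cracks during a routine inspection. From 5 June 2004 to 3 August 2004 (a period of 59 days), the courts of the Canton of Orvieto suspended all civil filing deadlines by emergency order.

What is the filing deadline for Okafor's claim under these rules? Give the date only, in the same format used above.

Because discovery on 15 August 2002 post-dates the 21 May 1999 act, accrual under the later-of rule falls on 15 August 2002.
3 years from 15 August 2002 is 15 August 2005.
Because the emergency suspension of filing deadlines ran from 5 June 2004 to 3 August 2004, the deadline is extended by 59 days to 13 October 2005.

13 October 2005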